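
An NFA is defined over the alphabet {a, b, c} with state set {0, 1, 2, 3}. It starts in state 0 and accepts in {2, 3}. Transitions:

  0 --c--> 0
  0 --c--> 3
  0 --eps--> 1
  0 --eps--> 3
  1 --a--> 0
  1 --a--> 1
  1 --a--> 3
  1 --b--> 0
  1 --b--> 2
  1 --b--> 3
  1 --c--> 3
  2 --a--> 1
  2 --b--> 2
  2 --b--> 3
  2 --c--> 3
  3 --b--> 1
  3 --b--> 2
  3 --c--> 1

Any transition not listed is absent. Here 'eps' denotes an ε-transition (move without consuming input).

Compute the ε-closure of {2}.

Begin with {2}.
No ε-moves leave this set, so the closure equals the set itself.

{2}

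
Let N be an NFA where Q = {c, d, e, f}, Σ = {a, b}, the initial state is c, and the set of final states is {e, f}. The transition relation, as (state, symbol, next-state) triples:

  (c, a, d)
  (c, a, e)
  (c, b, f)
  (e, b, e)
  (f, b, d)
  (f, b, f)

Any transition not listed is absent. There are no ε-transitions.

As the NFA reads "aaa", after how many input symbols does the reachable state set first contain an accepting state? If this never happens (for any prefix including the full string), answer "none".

1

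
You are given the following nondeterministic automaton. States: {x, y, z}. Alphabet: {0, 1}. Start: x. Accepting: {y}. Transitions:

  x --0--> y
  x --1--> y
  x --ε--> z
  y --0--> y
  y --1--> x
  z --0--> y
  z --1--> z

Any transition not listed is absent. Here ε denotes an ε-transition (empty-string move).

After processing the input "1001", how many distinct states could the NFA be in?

2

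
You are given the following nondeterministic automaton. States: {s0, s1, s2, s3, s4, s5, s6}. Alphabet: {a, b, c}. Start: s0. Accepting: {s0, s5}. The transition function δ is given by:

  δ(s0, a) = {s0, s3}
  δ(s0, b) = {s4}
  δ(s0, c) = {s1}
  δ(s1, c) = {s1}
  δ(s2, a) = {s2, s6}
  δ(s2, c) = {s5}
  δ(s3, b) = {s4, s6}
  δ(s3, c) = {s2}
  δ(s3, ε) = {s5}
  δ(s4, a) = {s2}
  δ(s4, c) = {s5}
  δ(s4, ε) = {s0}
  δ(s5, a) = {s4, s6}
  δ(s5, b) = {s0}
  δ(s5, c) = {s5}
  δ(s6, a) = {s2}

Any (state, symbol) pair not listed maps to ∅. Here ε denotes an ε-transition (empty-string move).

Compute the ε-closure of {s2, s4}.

{s0, s2, s4}

Begin with {s2, s4}.
ε-move s4 → s0; add s0.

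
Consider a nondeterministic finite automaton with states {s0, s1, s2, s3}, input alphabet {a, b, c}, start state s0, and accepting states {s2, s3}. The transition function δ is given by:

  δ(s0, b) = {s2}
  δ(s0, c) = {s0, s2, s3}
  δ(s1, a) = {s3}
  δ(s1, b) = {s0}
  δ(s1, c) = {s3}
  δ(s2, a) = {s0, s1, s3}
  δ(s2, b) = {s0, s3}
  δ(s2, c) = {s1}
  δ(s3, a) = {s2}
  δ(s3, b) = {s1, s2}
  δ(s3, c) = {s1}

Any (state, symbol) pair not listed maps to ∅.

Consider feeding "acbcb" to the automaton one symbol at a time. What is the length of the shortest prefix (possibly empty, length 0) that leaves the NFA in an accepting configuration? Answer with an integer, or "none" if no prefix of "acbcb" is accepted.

none

Start in {s0}.
Read 'a': {s0} → ∅.
The set is empty and remains empty for the remaining 4 symbols.
No reachable set along the way intersects F.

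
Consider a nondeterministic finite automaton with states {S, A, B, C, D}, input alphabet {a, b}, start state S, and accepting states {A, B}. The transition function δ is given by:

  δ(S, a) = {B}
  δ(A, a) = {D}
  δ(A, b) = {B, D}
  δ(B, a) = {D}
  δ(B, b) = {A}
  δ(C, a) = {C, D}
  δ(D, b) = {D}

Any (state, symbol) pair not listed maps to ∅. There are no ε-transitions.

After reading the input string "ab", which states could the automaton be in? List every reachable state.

Start in {S}.
Read 'a': S→{B}; now {B}.
Read 'b': B→{A}; now {A}.

{A}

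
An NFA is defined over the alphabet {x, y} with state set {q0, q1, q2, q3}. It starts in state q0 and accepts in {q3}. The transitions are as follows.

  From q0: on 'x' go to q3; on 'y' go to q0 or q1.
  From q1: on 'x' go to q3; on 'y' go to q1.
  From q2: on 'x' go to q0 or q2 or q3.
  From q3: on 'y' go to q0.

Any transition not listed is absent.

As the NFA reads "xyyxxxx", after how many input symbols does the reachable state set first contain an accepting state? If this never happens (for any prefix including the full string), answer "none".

Start in {q0}.
Read 'x': q0→{q3}; now {q3}.
None of the earlier sets intersect F, but {q3} does.

1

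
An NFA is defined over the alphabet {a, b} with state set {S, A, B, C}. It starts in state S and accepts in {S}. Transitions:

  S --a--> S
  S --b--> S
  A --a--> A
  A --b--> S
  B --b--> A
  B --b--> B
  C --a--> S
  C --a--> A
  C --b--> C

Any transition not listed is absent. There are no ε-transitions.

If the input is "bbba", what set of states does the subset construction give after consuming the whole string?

Start in {S}.
Read 'b': {S} → {S}.
Read 'b': {S} → {S}.
Read 'b': {S} → {S}.
Read 'a': {S} → {S}.

{S}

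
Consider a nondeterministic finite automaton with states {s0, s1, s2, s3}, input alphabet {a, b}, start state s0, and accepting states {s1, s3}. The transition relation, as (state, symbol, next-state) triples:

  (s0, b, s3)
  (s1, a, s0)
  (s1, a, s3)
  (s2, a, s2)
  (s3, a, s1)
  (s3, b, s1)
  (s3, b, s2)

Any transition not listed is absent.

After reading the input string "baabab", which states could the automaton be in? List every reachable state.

Start in {s0}.
Read 'b': s0→{s3}; now {s3}.
Read 'a': s3→{s1}; now {s1}.
Read 'a': s1→{s0, s3}; now {s0, s3}.
Read 'b': s0→{s3}, s3→{s1, s2}; now {s1, s2, s3}.
Read 'a': s1→{s0, s3}, s2→{s2}, s3→{s1}; now {s0, s1, s2, s3}.
Read 'b': s0→{s3}, s1→∅, s2→∅, s3→{s1, s2}; now {s1, s2, s3}.

{s1, s2, s3}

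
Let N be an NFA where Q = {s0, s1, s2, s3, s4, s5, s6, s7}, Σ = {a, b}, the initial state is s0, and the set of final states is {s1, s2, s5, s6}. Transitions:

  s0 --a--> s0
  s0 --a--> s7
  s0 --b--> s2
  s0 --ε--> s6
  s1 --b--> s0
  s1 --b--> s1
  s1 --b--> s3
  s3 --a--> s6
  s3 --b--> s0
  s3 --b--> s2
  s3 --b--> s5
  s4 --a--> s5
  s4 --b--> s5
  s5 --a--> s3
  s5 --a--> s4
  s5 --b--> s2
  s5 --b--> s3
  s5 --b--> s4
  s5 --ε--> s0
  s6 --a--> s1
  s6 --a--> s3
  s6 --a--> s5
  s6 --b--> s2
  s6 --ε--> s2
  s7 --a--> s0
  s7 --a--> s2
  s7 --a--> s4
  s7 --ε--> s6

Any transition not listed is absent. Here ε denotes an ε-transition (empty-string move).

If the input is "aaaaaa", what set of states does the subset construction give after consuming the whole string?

Start: ε-closure({s0}) = {s0, s2, s6}.
Read 'a': s0→{s0, s7}, s2→∅, s6→{s1, s3, s5}; union {s0, s1, s3, s5, s7}; ε-closure = {s0, s1, s2, s3, s5, s6, s7}.
Read 'a': s0→{s0, s7}, s1→∅, s2→∅, s3→{s6}, s5→{s3, s4}, s6→{s1, s3, s5}, s7→{s0, s2, s4}; now {s0, s1, s2, s3, s4, s5, s6, s7}.
Read 'a': s0→{s0, s7}, s1→∅, s2→∅, s3→{s6}, s4→{s5}, s5→{s3, s4}, s6→{s1, s3, s5}, s7→{s0, s2, s4}; now {s0, s1, s2, s3, s4, s5, s6, s7}.
Read 'a': s0→{s0, s7}, s1→∅, s2→∅, s3→{s6}, s4→{s5}, s5→{s3, s4}, s6→{s1, s3, s5}, s7→{s0, s2, s4}; now {s0, s1, s2, s3, s4, s5, s6, s7}.
Read 'a': s0→{s0, s7}, s1→∅, s2→∅, s3→{s6}, s4→{s5}, s5→{s3, s4}, s6→{s1, s3, s5}, s7→{s0, s2, s4}; now {s0, s1, s2, s3, s4, s5, s6, s7}.
Read 'a': s0→{s0, s7}, s1→∅, s2→∅, s3→{s6}, s4→{s5}, s5→{s3, s4}, s6→{s1, s3, s5}, s7→{s0, s2, s4}; now {s0, s1, s2, s3, s4, s5, s6, s7}.

{s0, s1, s2, s3, s4, s5, s6, s7}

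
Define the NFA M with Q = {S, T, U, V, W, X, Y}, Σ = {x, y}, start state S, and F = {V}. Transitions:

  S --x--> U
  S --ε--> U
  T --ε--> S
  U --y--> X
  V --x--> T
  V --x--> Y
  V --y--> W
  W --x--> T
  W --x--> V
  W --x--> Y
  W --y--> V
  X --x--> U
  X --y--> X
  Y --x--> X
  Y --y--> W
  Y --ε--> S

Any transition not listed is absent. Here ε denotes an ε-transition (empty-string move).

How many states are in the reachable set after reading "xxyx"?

Start: ε-closure({S}) = {S, U}.
Read 'x': S→{U}, U→∅; now {U}.
Read 'x': U→∅; now ∅.
The set is empty and remains empty for the remaining 2 symbols.
That set has 0 states.

0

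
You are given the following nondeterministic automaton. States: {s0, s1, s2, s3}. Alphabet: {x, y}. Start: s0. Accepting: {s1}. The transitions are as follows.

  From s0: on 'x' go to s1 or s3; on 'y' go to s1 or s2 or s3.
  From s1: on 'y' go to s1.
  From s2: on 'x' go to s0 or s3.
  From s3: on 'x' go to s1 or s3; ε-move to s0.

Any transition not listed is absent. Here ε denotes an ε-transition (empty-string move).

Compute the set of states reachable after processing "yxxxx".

Start in {s0}.
Read 'y': s0→{s1, s2, s3}; union {s1, s2, s3}; ε-closure = {s0, s1, s2, s3}.
Read 'x': s0→{s1, s3}, s1→∅, s2→{s0, s3}, s3→{s1, s3}; now {s0, s1, s3}.
Read 'x': s0→{s1, s3}, s1→∅, s3→{s1, s3}; union {s1, s3}; ε-closure = {s0, s1, s3}.
Read 'x': s0→{s1, s3}, s1→∅, s3→{s1, s3}; union {s1, s3}; ε-closure = {s0, s1, s3}.
Read 'x': s0→{s1, s3}, s1→∅, s3→{s1, s3}; union {s1, s3}; ε-closure = {s0, s1, s3}.

{s0, s1, s3}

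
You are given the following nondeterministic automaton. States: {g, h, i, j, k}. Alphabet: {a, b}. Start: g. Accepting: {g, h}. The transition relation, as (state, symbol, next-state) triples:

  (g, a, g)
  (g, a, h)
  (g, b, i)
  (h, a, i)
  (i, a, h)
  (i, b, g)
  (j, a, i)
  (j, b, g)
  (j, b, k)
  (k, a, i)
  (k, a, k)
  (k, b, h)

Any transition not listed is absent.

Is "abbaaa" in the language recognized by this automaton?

Start in {g}.
Read 'a': g→{g, h}; now {g, h}.
Read 'b': g→{i}, h→∅; now {i}.
Read 'b': i→{g}; now {g}.
Read 'a': g→{g, h}; now {g, h}.
Read 'a': g→{g, h}, h→{i}; now {g, h, i}.
Read 'a': g→{g, h}, h→{i}, i→{h}; now {g, h, i}.
The final set {g, h, i} contains the accepting states g, h.

Yes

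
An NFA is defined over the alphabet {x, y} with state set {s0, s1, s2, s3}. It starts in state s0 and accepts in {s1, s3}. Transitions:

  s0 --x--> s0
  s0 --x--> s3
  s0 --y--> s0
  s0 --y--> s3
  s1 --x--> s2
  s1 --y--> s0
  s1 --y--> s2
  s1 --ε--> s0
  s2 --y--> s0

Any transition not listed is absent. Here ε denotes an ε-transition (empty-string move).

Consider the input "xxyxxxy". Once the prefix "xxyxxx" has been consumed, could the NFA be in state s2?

Start in {s0}.
Read 'x': {s0} → {s0, s3}.
Read 'x': {s0, s3} → {s0, s3}.
Read 'y': {s0, s3} → {s0, s3}.
Read 'x': {s0, s3} → {s0, s3}.
Read 'x': {s0, s3} → {s0, s3}.
Read 'x': {s0, s3} → {s0, s3}.
State s2 is not in {s0, s3}.

No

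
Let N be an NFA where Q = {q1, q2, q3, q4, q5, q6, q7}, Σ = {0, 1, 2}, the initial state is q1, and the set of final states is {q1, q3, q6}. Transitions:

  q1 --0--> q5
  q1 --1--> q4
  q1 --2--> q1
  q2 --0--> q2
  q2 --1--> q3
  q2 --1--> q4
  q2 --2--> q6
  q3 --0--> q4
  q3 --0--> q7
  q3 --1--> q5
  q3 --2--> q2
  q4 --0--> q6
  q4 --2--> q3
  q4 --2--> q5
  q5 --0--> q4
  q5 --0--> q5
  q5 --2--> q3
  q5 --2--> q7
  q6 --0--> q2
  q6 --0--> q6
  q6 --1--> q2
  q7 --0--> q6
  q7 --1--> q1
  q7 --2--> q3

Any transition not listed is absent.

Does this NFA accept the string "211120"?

No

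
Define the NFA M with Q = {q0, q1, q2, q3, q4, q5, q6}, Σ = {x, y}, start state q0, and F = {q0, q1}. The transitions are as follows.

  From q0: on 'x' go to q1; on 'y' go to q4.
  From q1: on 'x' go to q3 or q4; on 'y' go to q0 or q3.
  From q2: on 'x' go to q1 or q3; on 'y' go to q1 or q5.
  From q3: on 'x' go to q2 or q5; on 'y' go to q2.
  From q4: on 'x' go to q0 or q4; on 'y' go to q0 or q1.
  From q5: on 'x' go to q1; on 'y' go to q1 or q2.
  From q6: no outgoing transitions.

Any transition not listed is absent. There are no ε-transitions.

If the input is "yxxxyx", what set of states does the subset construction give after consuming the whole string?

Start in {q0}.
Read 'y': q0→{q4}; now {q4}.
Read 'x': q4→{q0, q4}; now {q0, q4}.
Read 'x': q0→{q1}, q4→{q0, q4}; now {q0, q1, q4}.
Read 'x': q0→{q1}, q1→{q3, q4}, q4→{q0, q4}; now {q0, q1, q3, q4}.
Read 'y': q0→{q4}, q1→{q0, q3}, q3→{q2}, q4→{q0, q1}; now {q0, q1, q2, q3, q4}.
Read 'x': q0→{q1}, q1→{q3, q4}, q2→{q1, q3}, q3→{q2, q5}, q4→{q0, q4}; now {q0, q1, q2, q3, q4, q5}.

{q0, q1, q2, q3, q4, q5}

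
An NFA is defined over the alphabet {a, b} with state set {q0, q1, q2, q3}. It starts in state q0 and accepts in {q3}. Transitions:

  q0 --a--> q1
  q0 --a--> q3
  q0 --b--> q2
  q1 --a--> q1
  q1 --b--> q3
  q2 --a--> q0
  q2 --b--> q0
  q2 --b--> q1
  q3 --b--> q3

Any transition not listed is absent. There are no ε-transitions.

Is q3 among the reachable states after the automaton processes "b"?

No

Start in {q0}.
Read 'b': q0→{q2}; now {q2}.
State q3 is not in {q2}.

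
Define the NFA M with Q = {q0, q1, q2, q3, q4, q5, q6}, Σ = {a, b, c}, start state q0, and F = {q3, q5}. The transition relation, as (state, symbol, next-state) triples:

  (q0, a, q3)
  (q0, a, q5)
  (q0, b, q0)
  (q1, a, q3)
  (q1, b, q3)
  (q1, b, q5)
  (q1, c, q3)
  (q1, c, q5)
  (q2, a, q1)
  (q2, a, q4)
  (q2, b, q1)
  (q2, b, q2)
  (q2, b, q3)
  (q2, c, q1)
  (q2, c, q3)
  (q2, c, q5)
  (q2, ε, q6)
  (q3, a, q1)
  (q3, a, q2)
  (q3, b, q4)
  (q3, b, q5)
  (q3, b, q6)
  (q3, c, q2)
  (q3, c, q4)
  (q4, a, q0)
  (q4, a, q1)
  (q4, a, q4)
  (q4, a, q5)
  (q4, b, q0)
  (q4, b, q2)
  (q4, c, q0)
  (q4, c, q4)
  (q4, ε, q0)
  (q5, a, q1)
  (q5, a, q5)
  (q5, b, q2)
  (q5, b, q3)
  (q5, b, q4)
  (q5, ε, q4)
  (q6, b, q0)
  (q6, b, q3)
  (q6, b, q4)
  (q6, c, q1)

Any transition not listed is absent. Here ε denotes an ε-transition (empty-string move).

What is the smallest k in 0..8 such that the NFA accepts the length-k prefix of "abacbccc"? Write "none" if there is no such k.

1

Start in {q0}.
Read 'a': q0→{q3, q5}; union {q3, q5}; ε-closure = {q0, q3, q4, q5}.
None of the earlier sets intersect F, but {q0, q3, q4, q5} does.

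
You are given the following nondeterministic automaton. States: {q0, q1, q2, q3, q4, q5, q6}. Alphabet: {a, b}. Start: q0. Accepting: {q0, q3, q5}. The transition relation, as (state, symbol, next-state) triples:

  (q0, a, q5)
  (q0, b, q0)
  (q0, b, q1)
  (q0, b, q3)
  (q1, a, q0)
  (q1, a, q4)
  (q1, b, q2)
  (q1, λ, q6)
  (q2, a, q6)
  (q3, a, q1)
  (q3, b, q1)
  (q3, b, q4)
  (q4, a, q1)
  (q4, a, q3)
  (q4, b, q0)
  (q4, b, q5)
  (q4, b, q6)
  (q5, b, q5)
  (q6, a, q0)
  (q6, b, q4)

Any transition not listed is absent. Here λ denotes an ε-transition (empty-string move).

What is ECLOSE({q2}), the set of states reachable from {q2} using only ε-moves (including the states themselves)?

Begin with {q2}.
No ε-moves leave this set, so the closure equals the set itself.

{q2}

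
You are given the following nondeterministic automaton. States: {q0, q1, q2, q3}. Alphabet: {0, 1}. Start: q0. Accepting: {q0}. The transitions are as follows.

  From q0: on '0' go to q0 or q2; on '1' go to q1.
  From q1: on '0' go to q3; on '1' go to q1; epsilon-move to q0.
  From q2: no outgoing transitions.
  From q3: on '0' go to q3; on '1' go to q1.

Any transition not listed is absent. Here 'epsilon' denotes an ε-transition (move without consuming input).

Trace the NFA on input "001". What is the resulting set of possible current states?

Start in {q0}.
Read '0': q0→{q0, q2}; now {q0, q2}.
Read '0': q0→{q0, q2}, q2→∅; now {q0, q2}.
Read '1': q0→{q1}, q2→∅; union {q1}; ε-closure = {q0, q1}.

{q0, q1}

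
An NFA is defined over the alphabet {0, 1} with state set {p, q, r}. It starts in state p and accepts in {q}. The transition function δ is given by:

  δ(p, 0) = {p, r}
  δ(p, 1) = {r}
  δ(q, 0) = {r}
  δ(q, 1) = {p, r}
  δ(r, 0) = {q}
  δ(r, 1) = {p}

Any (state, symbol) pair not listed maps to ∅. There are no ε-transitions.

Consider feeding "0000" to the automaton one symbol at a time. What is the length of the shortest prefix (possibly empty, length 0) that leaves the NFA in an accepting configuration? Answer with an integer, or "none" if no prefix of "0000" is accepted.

Start in {p}.
Read '0': {p} → {p, r}.
Read '0': {p, r} → {p, q, r}.
None of the earlier sets intersect F, but {p, q, r} does.

2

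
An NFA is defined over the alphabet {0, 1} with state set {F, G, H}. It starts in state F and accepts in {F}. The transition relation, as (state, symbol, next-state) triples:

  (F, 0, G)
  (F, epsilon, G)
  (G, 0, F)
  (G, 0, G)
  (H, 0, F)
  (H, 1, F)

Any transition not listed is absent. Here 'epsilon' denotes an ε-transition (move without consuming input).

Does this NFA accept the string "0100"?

No

Start: ε-closure({F}) = {F, G}.
Read '0': F→{G}, G→{F, G}; now {F, G}.
Read '1': F→∅, G→∅; now ∅.
The set is empty and remains empty for the remaining 2 symbols.
The final set ∅ contains no accepting state.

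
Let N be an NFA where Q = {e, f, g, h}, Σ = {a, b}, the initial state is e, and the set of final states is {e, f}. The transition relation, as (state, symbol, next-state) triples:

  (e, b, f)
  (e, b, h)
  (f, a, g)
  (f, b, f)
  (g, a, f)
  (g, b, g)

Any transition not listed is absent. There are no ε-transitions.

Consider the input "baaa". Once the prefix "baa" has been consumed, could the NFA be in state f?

Yes

Start in {e}.
Read 'b': e→{f, h}; now {f, h}.
Read 'a': f→{g}, h→∅; now {g}.
Read 'a': g→{f}; now {f}.
State f is in {f}.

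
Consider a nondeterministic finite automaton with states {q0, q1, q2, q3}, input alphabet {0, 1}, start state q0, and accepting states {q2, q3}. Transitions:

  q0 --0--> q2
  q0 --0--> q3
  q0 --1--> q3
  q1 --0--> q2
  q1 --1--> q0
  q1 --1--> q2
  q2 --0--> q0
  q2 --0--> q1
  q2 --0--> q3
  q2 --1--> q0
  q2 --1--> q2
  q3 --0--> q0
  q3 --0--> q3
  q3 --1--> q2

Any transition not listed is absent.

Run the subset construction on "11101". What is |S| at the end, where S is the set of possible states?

3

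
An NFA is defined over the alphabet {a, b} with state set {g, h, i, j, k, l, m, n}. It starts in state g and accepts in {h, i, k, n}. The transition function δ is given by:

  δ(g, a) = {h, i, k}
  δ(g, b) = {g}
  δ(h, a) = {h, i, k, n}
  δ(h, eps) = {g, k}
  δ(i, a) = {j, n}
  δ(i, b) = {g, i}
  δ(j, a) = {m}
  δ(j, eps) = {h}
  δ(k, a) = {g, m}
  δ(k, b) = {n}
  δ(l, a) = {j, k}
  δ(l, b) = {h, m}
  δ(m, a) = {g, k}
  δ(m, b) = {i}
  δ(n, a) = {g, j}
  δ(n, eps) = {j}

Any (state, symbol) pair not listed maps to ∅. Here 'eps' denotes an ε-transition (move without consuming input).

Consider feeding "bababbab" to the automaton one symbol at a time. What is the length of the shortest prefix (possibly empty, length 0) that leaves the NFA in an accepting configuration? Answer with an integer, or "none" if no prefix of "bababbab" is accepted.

2

Start in {g}.
Read 'b': g→{g}; now {g}.
Read 'a': g→{h, i, k}; union {h, i, k}; ε-closure = {g, h, i, k}.
None of the earlier sets intersect F, but {g, h, i, k} does.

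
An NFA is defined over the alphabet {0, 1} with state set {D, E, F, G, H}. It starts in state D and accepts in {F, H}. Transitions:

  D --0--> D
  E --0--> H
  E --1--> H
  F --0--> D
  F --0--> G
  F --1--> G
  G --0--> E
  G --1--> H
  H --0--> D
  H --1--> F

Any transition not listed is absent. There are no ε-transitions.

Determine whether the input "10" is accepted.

Start in {D}.
Read '1': D→∅; now ∅.
The set is empty and remains empty for the remaining 1 symbol.
The final set ∅ contains no accepting state.

No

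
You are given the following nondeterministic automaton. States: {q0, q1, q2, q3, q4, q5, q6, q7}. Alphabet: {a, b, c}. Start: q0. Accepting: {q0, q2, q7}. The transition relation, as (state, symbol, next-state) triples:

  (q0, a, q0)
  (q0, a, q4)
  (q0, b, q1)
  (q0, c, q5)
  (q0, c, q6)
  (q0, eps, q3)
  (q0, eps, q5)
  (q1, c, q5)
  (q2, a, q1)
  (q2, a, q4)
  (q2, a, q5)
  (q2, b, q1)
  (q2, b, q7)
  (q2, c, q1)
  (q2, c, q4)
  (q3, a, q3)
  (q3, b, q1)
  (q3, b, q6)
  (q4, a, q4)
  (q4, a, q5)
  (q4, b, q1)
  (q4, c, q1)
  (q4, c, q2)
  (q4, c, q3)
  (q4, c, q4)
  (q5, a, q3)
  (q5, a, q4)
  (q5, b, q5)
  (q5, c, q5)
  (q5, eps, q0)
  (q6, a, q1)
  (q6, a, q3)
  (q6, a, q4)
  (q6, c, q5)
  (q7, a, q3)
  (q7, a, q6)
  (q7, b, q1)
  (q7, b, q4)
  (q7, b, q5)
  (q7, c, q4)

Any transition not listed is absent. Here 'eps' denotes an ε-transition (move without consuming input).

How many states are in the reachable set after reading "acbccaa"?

4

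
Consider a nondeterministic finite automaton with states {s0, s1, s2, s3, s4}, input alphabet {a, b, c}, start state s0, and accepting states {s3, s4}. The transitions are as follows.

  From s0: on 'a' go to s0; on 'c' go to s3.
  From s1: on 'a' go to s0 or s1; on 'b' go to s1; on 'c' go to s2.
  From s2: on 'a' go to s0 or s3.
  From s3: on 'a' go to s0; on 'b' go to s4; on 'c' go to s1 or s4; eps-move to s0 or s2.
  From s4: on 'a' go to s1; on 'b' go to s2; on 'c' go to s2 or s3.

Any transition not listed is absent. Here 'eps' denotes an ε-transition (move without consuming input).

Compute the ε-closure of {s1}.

{s1}

Begin with {s1}.
No ε-moves leave this set, so the closure equals the set itself.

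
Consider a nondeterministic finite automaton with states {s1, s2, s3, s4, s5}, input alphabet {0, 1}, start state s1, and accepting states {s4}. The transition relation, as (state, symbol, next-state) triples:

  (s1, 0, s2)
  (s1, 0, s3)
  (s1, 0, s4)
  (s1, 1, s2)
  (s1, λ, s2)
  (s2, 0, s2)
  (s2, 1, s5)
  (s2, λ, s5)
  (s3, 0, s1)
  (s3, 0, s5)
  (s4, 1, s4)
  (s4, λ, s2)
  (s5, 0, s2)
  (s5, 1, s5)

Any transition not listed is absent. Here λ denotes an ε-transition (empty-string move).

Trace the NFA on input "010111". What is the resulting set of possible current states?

Start: ε-closure({s1}) = {s1, s2, s5}.
Read '0': s1→{s2, s3, s4}, s2→{s2}, s5→{s2}; union {s2, s3, s4}; ε-closure = {s2, s3, s4, s5}.
Read '1': s2→{s5}, s3→∅, s4→{s4}, s5→{s5}; union {s4, s5}; ε-closure = {s2, s4, s5}.
Read '0': s2→{s2}, s4→∅, s5→{s2}; union {s2}; ε-closure = {s2, s5}.
Read '1': s2→{s5}, s5→{s5}; now {s5}.
Read '1': s5→{s5}; now {s5}.
Read '1': s5→{s5}; now {s5}.

{s5}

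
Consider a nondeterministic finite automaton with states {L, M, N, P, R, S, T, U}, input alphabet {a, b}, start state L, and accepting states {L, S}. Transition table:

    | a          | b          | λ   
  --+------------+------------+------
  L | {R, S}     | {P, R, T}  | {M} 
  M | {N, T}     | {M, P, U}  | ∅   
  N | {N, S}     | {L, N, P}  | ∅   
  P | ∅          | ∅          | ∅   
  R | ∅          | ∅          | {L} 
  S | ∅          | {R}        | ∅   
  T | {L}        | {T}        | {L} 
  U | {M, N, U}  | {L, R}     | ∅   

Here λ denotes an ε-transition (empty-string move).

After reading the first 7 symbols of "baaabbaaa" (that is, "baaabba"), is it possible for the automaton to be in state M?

Yes

Start: ε-closure({L}) = {L, M}.
Read 'b': {L, M} → {L, M, P, R, T, U}.
Read 'a': {L, M, P, R, T, U} → {L, M, N, R, S, T, U}.
Read 'a': {L, M, N, R, S, T, U} → {L, M, N, R, S, T, U}.
Read 'a': {L, M, N, R, S, T, U} → {L, M, N, R, S, T, U}.
Read 'b': {L, M, N, R, S, T, U} → {L, M, N, P, R, T, U}.
Read 'b': {L, M, N, P, R, T, U} → {L, M, N, P, R, T, U}.
Read 'a': {L, M, N, P, R, T, U} → {L, M, N, R, S, T, U}.
State M is in {L, M, N, R, S, T, U}.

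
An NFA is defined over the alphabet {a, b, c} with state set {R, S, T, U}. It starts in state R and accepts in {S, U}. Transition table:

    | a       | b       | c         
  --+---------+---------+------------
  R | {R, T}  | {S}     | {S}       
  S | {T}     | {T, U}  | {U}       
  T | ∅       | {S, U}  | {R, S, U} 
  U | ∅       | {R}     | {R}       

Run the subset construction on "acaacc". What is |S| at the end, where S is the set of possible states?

Start in {R}.
Read 'a': {R} → {R, T}.
Read 'c': {R, T} → {R, S, U}.
Read 'a': {R, S, U} → {R, T}.
Read 'a': {R, T} → {R, T}.
Read 'c': {R, T} → {R, S, U}.
Read 'c': {R, S, U} → {R, S, U}.
That set has 3 states.

3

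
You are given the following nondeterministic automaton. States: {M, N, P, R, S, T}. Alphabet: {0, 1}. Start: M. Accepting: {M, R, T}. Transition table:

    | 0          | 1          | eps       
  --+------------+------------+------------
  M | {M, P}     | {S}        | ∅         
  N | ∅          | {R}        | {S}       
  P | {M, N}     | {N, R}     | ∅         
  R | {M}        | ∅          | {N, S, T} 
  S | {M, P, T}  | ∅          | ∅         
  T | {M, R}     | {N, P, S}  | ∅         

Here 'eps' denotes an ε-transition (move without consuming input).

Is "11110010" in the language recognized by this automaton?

No

Start in {M}.
Read '1': M→{S}; now {S}.
Read '1': S→∅; now ∅.
The set is empty and remains empty for the remaining 6 symbols.
The final set ∅ contains no accepting state.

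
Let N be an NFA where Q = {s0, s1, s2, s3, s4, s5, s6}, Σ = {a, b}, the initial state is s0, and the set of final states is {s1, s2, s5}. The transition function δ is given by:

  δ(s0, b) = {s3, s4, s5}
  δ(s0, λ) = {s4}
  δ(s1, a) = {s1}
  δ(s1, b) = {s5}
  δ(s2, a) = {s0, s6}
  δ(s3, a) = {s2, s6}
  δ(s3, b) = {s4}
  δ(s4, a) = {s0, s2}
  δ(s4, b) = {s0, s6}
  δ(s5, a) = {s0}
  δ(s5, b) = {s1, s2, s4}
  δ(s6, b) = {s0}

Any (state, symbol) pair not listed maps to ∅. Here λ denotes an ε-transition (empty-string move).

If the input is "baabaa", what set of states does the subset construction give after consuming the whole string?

{s0, s2, s4, s6}

Start: ε-closure({s0}) = {s0, s4}.
Read 'b': s0→{s3, s4, s5}, s4→{s0, s6}; now {s0, s3, s4, s5, s6}.
Read 'a': s0→∅, s3→{s2, s6}, s4→{s0, s2}, s5→{s0}, s6→∅; union {s0, s2, s6}; ε-closure = {s0, s2, s4, s6}.
Read 'a': s0→∅, s2→{s0, s6}, s4→{s0, s2}, s6→∅; union {s0, s2, s6}; ε-closure = {s0, s2, s4, s6}.
Read 'b': s0→{s3, s4, s5}, s2→∅, s4→{s0, s6}, s6→{s0}; now {s0, s3, s4, s5, s6}.
Read 'a': s0→∅, s3→{s2, s6}, s4→{s0, s2}, s5→{s0}, s6→∅; union {s0, s2, s6}; ε-closure = {s0, s2, s4, s6}.
Read 'a': s0→∅, s2→{s0, s6}, s4→{s0, s2}, s6→∅; union {s0, s2, s6}; ε-closure = {s0, s2, s4, s6}.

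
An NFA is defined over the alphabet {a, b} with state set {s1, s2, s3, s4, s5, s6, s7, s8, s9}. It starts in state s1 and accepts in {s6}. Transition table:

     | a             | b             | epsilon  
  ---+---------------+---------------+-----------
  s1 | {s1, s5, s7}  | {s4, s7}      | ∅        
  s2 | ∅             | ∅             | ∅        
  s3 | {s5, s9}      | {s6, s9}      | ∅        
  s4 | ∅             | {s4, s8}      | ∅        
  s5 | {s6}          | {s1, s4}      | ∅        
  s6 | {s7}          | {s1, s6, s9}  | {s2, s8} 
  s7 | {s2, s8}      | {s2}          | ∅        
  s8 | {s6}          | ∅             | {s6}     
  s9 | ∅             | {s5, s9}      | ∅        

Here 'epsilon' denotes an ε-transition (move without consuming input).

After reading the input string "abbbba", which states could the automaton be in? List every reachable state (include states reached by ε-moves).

{s1, s2, s5, s6, s7, s8}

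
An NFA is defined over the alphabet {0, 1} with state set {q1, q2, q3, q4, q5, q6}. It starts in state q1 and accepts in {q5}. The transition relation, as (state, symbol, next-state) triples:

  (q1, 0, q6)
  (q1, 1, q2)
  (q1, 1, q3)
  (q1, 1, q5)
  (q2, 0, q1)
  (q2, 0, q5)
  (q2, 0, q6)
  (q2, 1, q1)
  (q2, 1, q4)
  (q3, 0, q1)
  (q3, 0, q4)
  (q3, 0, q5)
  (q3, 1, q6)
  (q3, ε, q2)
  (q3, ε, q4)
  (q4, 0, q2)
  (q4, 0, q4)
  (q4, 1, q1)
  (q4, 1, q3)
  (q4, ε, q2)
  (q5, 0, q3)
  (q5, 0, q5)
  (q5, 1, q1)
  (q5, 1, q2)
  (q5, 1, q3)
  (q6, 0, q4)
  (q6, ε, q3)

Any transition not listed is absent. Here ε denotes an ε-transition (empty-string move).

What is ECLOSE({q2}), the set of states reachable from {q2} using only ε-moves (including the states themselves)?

{q2}

Begin with {q2}.
No ε-moves leave this set, so the closure equals the set itself.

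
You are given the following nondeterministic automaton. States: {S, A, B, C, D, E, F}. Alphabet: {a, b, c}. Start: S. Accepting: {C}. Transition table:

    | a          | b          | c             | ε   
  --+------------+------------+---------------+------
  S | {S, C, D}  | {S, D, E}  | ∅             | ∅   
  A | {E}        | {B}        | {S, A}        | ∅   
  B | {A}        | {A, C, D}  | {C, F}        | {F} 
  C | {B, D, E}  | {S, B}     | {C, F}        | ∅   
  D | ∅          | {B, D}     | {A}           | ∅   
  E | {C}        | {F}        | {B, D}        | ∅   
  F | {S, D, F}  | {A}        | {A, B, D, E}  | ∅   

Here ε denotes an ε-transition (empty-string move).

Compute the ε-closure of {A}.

Begin with {A}.
No ε-moves leave this set, so the closure equals the set itself.

{A}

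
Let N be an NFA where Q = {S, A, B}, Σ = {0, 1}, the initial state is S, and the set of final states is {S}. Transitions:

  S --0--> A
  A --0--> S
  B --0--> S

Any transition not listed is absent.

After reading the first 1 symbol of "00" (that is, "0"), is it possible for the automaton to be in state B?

No

Start in {S}.
Read '0': S→{A}; now {A}.
State B is not in {A}.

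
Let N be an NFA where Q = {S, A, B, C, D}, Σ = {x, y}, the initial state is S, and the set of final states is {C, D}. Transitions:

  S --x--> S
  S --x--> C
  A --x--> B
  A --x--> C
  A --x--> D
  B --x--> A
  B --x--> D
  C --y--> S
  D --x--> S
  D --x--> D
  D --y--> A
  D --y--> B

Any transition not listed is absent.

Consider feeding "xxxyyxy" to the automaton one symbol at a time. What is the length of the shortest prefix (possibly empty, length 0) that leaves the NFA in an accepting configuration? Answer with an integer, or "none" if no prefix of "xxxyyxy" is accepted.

Start in {S}.
Read 'x': {S} → {S, C}.
None of the earlier sets intersect F, but {S, C} does.

1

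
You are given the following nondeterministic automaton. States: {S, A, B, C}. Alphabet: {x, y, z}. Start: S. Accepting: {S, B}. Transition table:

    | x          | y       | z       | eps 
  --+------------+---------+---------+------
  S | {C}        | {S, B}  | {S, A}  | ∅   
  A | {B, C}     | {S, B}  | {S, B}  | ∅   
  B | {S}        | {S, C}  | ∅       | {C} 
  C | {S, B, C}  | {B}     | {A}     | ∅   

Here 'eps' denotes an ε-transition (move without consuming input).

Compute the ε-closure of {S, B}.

Begin with {S, B}.
ε-move B → C; add C.

{S, B, C}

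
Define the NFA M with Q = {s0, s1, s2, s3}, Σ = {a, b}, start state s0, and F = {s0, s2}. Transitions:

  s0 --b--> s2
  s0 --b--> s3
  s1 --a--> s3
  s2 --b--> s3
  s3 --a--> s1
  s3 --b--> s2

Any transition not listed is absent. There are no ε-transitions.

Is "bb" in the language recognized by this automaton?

Yes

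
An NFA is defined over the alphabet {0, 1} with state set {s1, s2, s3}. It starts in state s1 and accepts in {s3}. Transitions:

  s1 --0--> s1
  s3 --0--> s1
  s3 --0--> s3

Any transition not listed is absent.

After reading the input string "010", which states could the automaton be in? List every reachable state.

Start in {s1}.
Read '0': s1→{s1}; now {s1}.
Read '1': s1→∅; now ∅.
The set is empty and remains empty for the remaining 1 symbol.

∅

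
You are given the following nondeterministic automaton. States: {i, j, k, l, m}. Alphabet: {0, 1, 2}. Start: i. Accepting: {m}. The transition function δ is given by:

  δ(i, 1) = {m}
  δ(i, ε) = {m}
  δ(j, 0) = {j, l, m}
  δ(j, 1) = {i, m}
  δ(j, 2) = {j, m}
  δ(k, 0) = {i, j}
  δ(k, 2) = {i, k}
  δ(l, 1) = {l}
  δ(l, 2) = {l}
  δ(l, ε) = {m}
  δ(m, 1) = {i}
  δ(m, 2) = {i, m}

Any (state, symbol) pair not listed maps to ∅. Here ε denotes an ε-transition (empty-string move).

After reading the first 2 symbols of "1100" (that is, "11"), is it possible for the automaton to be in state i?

Start: ε-closure({i}) = {i, m}.
Read '1': {i, m} → {i, m}.
Read '1': {i, m} → {i, m}.
State i is in {i, m}.

Yes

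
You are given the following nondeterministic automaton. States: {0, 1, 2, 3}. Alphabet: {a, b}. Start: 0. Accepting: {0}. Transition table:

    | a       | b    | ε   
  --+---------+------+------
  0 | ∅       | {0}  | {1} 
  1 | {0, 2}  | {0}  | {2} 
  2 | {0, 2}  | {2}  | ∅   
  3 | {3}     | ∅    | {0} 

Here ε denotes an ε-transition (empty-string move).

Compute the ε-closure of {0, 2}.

{0, 1, 2}

Begin with {0, 2}.
ε-move 0 → 1; add 1.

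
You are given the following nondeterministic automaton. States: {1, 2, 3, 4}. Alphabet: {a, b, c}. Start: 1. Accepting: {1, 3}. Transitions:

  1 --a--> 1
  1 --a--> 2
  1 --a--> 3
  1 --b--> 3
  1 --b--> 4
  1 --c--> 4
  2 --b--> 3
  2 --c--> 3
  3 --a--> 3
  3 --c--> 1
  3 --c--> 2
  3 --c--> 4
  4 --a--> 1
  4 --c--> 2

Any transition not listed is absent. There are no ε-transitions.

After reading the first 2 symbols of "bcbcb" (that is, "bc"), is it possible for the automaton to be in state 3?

Start in {1}.
Read 'b': {1} → {3, 4}.
Read 'c': {3, 4} → {1, 2, 4}.
State 3 is not in {1, 2, 4}.

No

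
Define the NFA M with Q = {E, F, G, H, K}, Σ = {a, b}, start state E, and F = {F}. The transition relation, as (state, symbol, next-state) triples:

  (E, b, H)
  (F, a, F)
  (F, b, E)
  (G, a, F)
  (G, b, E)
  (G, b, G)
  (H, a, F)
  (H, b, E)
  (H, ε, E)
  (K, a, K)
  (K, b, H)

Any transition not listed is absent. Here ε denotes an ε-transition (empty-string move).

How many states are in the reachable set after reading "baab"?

1

Start in {E}.
Read 'b': E→{H}; union {H}; ε-closure = {E, H}.
Read 'a': E→∅, H→{F}; now {F}.
Read 'a': F→{F}; now {F}.
Read 'b': F→{E}; now {E}.
That set has 1 state.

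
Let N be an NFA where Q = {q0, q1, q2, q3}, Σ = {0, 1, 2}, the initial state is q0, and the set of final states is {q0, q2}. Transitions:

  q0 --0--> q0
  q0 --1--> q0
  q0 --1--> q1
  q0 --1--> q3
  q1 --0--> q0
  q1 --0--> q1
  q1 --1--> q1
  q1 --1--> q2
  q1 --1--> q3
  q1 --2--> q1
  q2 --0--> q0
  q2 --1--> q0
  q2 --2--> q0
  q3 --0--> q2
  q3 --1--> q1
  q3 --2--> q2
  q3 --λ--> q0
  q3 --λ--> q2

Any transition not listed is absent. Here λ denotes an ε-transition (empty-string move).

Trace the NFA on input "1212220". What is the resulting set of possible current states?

Start in {q0}.
Read '1': {q0} → {q0, q1, q2, q3}.
Read '2': {q0, q1, q2, q3} → {q0, q1, q2}.
Read '1': {q0, q1, q2} → {q0, q1, q2, q3}.
Read '2': {q0, q1, q2, q3} → {q0, q1, q2}.
Read '2': {q0, q1, q2} → {q0, q1}.
Read '2': {q0, q1} → {q1}.
Read '0': {q1} → {q0, q1}.

{q0, q1}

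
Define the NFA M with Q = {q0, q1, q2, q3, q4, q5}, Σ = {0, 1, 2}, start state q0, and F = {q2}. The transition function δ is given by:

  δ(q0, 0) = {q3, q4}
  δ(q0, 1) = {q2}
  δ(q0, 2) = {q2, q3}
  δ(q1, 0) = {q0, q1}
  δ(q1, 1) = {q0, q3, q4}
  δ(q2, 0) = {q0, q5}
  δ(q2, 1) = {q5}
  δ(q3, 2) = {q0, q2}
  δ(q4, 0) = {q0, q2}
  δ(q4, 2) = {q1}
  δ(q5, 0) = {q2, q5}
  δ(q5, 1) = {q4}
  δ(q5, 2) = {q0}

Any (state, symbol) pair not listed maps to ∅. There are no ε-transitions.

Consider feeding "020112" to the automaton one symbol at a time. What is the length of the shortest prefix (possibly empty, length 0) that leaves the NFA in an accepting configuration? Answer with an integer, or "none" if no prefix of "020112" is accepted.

2

Start in {q0}.
Read '0': q0→{q3, q4}; now {q3, q4}.
Read '2': q3→{q0, q2}, q4→{q1}; now {q0, q1, q2}.
None of the earlier sets intersect F, but {q0, q1, q2} does.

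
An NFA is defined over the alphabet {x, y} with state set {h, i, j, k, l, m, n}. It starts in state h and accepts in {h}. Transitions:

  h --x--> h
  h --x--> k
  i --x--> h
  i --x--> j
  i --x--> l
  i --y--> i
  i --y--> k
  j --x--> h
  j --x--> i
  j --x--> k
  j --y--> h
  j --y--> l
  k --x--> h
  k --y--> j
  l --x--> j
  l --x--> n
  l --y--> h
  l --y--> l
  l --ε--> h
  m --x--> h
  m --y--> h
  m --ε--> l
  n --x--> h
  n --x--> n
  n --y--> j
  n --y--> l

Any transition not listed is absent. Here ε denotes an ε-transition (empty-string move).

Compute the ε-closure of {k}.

{k}

Begin with {k}.
No ε-moves leave this set, so the closure equals the set itself.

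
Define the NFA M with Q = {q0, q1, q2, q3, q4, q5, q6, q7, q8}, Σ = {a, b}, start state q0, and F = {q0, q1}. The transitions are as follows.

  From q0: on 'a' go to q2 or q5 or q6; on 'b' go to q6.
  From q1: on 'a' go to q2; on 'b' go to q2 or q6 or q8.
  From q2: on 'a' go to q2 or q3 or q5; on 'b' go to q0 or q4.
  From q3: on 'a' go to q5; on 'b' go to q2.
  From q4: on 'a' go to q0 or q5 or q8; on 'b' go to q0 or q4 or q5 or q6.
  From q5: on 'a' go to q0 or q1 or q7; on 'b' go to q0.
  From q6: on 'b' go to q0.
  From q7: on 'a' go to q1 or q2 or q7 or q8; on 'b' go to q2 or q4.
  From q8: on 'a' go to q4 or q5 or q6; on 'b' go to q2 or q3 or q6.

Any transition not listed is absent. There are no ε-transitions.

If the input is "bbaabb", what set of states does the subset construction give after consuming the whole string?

{q0, q2, q3, q4, q5, q6}

Start in {q0}.
Read 'b': q0→{q6}; now {q6}.
Read 'b': q6→{q0}; now {q0}.
Read 'a': q0→{q2, q5, q6}; now {q2, q5, q6}.
Read 'a': q2→{q2, q3, q5}, q5→{q0, q1, q7}, q6→∅; now {q0, q1, q2, q3, q5, q7}.
Read 'b': q0→{q6}, q1→{q2, q6, q8}, q2→{q0, q4}, q3→{q2}, q5→{q0}, q7→{q2, q4}; now {q0, q2, q4, q6, q8}.
Read 'b': q0→{q6}, q2→{q0, q4}, q4→{q0, q4, q5, q6}, q6→{q0}, q8→{q2, q3, q6}; now {q0, q2, q3, q4, q5, q6}.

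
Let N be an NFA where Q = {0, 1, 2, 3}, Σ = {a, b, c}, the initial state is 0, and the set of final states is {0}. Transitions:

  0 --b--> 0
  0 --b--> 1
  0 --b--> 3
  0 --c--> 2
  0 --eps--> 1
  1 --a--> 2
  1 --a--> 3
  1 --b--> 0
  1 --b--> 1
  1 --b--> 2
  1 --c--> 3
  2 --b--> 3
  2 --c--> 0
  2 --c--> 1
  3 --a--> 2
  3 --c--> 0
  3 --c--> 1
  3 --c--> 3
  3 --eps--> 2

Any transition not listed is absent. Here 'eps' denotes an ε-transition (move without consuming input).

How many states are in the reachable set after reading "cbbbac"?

2

Start: ε-closure({0}) = {0, 1}.
Read 'c': 0→{2}, 1→{3}; now {2, 3}.
Read 'b': 2→{3}, 3→∅; union {3}; ε-closure = {2, 3}.
Read 'b': 2→{3}, 3→∅; union {3}; ε-closure = {2, 3}.
Read 'b': 2→{3}, 3→∅; union {3}; ε-closure = {2, 3}.
Read 'a': 2→∅, 3→{2}; now {2}.
Read 'c': 2→{0, 1}; now {0, 1}.
That set has 2 states.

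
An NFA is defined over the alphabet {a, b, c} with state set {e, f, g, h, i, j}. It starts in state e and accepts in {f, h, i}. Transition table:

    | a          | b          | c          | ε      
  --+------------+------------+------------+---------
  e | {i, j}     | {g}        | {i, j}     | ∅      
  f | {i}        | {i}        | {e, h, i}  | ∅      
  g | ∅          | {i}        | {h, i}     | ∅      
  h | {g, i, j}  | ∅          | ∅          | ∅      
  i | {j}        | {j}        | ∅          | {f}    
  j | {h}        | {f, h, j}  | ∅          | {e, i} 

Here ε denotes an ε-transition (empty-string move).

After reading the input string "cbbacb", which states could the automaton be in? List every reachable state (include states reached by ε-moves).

{e, f, g, h, i, j}

Start in {e}.
Read 'c': e→{i, j}; union {i, j}; ε-closure = {e, f, i, j}.
Read 'b': e→{g}, f→{i}, i→{j}, j→{f, h, j}; union {f, g, h, i, j}; ε-closure = {e, f, g, h, i, j}.
Read 'b': e→{g}, f→{i}, g→{i}, h→∅, i→{j}, j→{f, h, j}; union {f, g, h, i, j}; ε-closure = {e, f, g, h, i, j}.
Read 'a': e→{i, j}, f→{i}, g→∅, h→{g, i, j}, i→{j}, j→{h}; union {g, h, i, j}; ε-closure = {e, f, g, h, i, j}.
Read 'c': e→{i, j}, f→{e, h, i}, g→{h, i}, h→∅, i→∅, j→∅; union {e, h, i, j}; ε-closure = {e, f, h, i, j}.
Read 'b': e→{g}, f→{i}, h→∅, i→{j}, j→{f, h, j}; union {f, g, h, i, j}; ε-closure = {e, f, g, h, i, j}.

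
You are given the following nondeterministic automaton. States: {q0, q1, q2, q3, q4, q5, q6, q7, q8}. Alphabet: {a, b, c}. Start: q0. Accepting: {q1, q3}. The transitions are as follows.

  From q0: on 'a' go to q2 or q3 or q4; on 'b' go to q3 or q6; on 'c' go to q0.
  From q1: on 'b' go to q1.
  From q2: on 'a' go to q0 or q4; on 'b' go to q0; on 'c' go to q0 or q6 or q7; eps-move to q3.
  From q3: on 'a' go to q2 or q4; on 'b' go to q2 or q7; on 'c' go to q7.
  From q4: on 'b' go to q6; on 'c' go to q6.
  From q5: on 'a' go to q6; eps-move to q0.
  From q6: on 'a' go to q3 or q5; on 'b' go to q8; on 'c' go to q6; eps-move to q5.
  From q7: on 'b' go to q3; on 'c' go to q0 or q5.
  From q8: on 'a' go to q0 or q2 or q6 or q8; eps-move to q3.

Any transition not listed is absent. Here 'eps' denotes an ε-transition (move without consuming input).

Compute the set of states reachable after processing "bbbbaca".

{q0, q2, q3, q4, q5, q6}

Start in {q0}.
Read 'b': {q0} → {q0, q3, q5, q6}.
Read 'b': {q0, q3, q5, q6} → {q0, q2, q3, q5, q6, q7, q8}.
Read 'b': {q0, q2, q3, q5, q6, q7, q8} → {q0, q2, q3, q5, q6, q7, q8}.
Read 'b': {q0, q2, q3, q5, q6, q7, q8} → {q0, q2, q3, q5, q6, q7, q8}.
Read 'a': {q0, q2, q3, q5, q6, q7, q8} → {q0, q2, q3, q4, q5, q6, q8}.
Read 'c': {q0, q2, q3, q4, q5, q6, q8} → {q0, q5, q6, q7}.
Read 'a': {q0, q5, q6, q7} → {q0, q2, q3, q4, q5, q6}.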